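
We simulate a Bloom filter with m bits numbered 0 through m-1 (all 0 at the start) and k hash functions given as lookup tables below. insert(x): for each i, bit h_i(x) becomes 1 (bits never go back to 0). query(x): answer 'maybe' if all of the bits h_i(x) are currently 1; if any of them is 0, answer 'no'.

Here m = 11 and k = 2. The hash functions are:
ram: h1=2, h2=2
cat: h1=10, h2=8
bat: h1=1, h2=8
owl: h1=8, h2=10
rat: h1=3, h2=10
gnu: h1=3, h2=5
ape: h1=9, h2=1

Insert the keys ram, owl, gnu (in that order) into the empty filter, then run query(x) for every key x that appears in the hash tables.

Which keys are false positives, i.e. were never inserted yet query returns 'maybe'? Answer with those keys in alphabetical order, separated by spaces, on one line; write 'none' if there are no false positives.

Answer: cat rat

Derivation:
Start: bits=00000000000
After insert 'ram': sets bits 2 -> bits=00100000000
After insert 'owl': sets bits 8 10 -> bits=00100000101
After insert 'gnu': sets bits 3 5 -> bits=00110100101
Not inserted: ape bat cat rat — query each against bits=00110100101:
query ape: checks bit1=0, bit9=0 (has a 0) -> no => not a false positive
query bat: checks bit1=0, bit8=1 (has a 0) -> no => not a false positive
query cat: checks bit8=1, bit10=1 (all 1) -> maybe => FALSE POSITIVE
query rat: checks bit3=1, bit10=1 (all 1) -> maybe => FALSE POSITIVE
False positives (alphabetical): cat rat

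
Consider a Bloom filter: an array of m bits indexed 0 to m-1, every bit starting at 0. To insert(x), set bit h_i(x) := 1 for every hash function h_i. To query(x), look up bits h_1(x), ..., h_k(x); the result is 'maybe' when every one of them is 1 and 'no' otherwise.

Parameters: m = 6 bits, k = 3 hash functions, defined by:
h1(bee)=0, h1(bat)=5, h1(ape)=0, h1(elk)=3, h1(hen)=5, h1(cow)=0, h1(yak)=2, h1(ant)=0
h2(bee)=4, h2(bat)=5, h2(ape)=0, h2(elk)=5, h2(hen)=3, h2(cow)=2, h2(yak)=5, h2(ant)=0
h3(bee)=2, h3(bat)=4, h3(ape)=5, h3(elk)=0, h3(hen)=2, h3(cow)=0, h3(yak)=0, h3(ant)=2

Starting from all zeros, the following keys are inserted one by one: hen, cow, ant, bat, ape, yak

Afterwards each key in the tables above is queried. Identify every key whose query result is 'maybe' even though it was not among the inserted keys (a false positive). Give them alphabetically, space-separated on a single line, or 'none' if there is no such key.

Start: bits=000000
After insert 'hen': sets bits 2 3 5 -> bits=001101
After insert 'cow': sets bits 0 2 -> bits=101101
After insert 'ant': sets bits 0 2 -> bits=101101
After insert 'bat': sets bits 4 5 -> bits=101111
After insert 'ape': sets bits 0 5 -> bits=101111
After insert 'yak': sets bits 0 2 5 -> bits=101111
Not inserted: bee elk — query each against bits=101111:
query bee: checks bit0=1, bit2=1, bit4=1 (all 1) -> maybe => FALSE POSITIVE
query elk: checks bit0=1, bit3=1, bit5=1 (all 1) -> maybe => FALSE POSITIVE
False positives (alphabetical): bee elk

Answer: bee elk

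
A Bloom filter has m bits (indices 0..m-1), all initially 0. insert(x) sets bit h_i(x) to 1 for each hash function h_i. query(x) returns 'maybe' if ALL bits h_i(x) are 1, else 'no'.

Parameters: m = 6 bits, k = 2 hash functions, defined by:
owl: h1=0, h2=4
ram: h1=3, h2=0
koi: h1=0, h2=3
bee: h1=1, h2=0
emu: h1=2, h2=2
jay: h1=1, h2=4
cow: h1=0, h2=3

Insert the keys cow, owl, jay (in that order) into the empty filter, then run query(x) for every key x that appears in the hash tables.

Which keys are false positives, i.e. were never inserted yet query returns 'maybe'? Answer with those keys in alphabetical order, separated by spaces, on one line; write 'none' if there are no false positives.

Start: bits=000000
After insert 'cow': sets bits 0 3 -> bits=100100
After insert 'owl': sets bits 0 4 -> bits=100110
After insert 'jay': sets bits 1 4 -> bits=110110
Not inserted: bee emu koi ram — query each against bits=110110:
query bee: checks bit0=1, bit1=1 (all 1) -> maybe => FALSE POSITIVE
query emu: checks bit2=0 (has a 0) -> no => not a false positive
query koi: checks bit0=1, bit3=1 (all 1) -> maybe => FALSE POSITIVE
query ram: checks bit0=1, bit3=1 (all 1) -> maybe => FALSE POSITIVE
False positives (alphabetical): bee koi ram

Answer: bee koi ram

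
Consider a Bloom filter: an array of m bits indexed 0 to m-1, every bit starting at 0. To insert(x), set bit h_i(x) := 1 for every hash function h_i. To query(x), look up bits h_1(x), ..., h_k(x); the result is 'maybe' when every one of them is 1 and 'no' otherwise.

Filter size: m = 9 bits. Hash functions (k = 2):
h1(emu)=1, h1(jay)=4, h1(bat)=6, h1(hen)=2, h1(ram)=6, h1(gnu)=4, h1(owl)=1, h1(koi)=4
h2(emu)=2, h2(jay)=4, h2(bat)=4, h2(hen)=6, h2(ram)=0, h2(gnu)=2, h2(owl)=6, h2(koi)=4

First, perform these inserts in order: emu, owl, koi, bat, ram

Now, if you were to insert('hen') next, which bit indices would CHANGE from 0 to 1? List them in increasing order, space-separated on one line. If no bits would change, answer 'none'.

Answer: none

Derivation:
Start: bits=000000000
After insert 'emu': sets bits 1 2 -> bits=011000000
After insert 'owl': sets bits 1 6 -> bits=011000100
After insert 'koi': sets bits 4 -> bits=011010100
After insert 'bat': sets bits 4 6 -> bits=011010100
After insert 'ram': sets bits 0 6 -> bits=111010100
insert 'hen' would touch bits 2 6; currently bit2=1, bit6=1
Bits that are 0 among those (would change 0->1): none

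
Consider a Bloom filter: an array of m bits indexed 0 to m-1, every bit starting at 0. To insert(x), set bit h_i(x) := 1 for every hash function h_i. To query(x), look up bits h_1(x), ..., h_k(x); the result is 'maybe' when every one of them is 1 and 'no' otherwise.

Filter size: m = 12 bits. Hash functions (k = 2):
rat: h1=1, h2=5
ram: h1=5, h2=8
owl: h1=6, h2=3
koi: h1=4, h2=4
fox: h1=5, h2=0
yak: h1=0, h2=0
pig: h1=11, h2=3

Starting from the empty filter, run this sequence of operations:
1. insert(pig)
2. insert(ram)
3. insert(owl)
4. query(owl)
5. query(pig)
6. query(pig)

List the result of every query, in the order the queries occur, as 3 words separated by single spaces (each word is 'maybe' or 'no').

Start: bits=000000000000
Op 1: insert pig -> sets bits 3 11 -> bits=000100000001
Op 2: insert ram -> sets bits 5 8 -> bits=000101001001
Op 3: insert owl -> sets bits 3 6 -> bits=000101101001
Op 4: query owl -> checks bit3=1, bit6=1 (all 1) -> maybe
Op 5: query pig -> checks bit3=1, bit11=1 (all 1) -> maybe
Op 6: query pig -> checks bit3=1, bit11=1 (all 1) -> maybe
Query results in order: maybe maybe maybe

Answer: maybe maybe maybe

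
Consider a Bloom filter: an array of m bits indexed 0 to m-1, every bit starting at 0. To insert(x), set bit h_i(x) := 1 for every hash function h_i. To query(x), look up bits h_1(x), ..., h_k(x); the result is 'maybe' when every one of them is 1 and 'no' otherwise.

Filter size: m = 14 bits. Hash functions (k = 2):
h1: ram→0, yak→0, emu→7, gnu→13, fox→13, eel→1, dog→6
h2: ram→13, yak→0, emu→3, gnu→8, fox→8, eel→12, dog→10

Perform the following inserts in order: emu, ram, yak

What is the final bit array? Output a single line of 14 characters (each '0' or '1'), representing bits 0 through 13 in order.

Start: bits=00000000000000
After insert 'emu': sets bits 3 7 -> bits=00010001000000
After insert 'ram': sets bits 0 13 -> bits=10010001000001
After insert 'yak': sets bits 0 -> bits=10010001000001

Answer: 10010001000001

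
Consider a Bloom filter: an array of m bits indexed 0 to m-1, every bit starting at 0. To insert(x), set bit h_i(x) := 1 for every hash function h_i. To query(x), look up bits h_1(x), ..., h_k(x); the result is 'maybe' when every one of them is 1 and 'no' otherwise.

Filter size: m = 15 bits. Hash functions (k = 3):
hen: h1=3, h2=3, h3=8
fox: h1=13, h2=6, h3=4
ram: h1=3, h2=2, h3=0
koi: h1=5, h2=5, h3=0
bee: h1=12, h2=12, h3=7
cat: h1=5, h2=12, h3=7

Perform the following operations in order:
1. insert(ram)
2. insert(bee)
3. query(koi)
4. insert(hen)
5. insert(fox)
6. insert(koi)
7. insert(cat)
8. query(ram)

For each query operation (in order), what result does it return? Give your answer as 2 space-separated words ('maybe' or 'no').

Start: bits=000000000000000
Op 1: insert ram -> sets bits 0 2 3 -> bits=101100000000000
Op 2: insert bee -> sets bits 7 12 -> bits=101100010000100
Op 3: query koi -> checks bit0=1, bit5=0 (has a 0) -> no
Op 4: insert hen -> sets bits 3 8 -> bits=101100011000100
Op 5: insert fox -> sets bits 4 6 13 -> bits=101110111000110
Op 6: insert koi -> sets bits 0 5 -> bits=101111111000110
Op 7: insert cat -> sets bits 5 7 12 -> bits=101111111000110
Op 8: query ram -> checks bit0=1, bit2=1, bit3=1 (all 1) -> maybe
Query results in order: no maybe

Answer: no maybe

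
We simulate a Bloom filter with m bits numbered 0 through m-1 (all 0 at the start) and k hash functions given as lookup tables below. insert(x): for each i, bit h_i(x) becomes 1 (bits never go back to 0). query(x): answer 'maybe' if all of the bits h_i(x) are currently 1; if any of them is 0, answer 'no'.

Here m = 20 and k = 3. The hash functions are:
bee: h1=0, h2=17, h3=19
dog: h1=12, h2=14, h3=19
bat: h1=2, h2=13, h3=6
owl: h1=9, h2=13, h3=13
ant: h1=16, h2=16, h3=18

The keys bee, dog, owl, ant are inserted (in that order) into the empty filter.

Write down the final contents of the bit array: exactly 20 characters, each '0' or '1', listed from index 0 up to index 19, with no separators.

Start: bits=00000000000000000000
After insert 'bee': sets bits 0 17 19 -> bits=10000000000000000101
After insert 'dog': sets bits 12 14 19 -> bits=10000000000010100101
After insert 'owl': sets bits 9 13 -> bits=10000000010011100101
After insert 'ant': sets bits 16 18 -> bits=10000000010011101111

Answer: 10000000010011101111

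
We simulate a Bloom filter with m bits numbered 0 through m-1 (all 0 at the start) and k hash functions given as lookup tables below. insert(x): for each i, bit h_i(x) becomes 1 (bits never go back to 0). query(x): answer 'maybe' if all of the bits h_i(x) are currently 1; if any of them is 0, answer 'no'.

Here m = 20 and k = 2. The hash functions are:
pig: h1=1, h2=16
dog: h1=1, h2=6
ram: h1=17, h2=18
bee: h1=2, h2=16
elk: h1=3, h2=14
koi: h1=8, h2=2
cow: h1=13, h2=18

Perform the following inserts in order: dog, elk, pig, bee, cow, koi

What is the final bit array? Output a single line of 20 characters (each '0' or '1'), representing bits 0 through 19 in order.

Answer: 01110010100001101010

Derivation:
Start: bits=00000000000000000000
After insert 'dog': sets bits 1 6 -> bits=01000010000000000000
After insert 'elk': sets bits 3 14 -> bits=01010010000000100000
After insert 'pig': sets bits 1 16 -> bits=01010010000000101000
After insert 'bee': sets bits 2 16 -> bits=01110010000000101000
After insert 'cow': sets bits 13 18 -> bits=01110010000001101010
After insert 'koi': sets bits 2 8 -> bits=01110010100001101010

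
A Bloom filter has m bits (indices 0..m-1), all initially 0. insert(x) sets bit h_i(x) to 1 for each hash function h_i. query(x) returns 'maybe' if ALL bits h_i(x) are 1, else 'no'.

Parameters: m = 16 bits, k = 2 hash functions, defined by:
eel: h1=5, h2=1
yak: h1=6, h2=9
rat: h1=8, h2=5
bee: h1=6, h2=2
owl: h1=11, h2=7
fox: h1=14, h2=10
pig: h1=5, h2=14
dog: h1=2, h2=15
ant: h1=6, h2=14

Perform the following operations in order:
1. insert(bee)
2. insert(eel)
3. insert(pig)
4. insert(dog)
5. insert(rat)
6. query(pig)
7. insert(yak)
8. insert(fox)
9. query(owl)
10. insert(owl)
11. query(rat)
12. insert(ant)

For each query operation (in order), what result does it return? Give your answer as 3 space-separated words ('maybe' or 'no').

Start: bits=0000000000000000
Op 1: insert bee -> sets bits 2 6 -> bits=0010001000000000
Op 2: insert eel -> sets bits 1 5 -> bits=0110011000000000
Op 3: insert pig -> sets bits 5 14 -> bits=0110011000000010
Op 4: insert dog -> sets bits 2 15 -> bits=0110011000000011
Op 5: insert rat -> sets bits 5 8 -> bits=0110011010000011
Op 6: query pig -> checks bit5=1, bit14=1 (all 1) -> maybe
Op 7: insert yak -> sets bits 6 9 -> bits=0110011011000011
Op 8: insert fox -> sets bits 10 14 -> bits=0110011011100011
Op 9: query owl -> checks bit7=0, bit11=0 (has a 0) -> no
Op 10: insert owl -> sets bits 7 11 -> bits=0110011111110011
Op 11: query rat -> checks bit5=1, bit8=1 (all 1) -> maybe
Op 12: insert ant -> sets bits 6 14 -> bits=0110011111110011
Query results in order: maybe no maybe

Answer: maybe no maybe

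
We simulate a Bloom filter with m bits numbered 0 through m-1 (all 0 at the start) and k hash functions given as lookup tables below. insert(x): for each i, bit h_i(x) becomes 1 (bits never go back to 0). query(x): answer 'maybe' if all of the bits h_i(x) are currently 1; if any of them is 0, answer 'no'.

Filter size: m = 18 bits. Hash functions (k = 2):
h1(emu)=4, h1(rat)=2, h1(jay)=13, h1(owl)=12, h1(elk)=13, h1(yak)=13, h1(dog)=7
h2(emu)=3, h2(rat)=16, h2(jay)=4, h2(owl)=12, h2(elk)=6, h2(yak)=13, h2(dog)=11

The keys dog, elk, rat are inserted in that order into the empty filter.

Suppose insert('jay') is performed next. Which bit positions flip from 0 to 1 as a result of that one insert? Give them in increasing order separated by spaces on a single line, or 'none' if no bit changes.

Start: bits=000000000000000000
After insert 'dog': sets bits 7 11 -> bits=000000010001000000
After insert 'elk': sets bits 6 13 -> bits=000000110001010000
After insert 'rat': sets bits 2 16 -> bits=001000110001010010
insert 'jay' would touch bits 4 13; currently bit4=0, bit13=1
Bits that are 0 among those (would change 0->1): 4

Answer: 4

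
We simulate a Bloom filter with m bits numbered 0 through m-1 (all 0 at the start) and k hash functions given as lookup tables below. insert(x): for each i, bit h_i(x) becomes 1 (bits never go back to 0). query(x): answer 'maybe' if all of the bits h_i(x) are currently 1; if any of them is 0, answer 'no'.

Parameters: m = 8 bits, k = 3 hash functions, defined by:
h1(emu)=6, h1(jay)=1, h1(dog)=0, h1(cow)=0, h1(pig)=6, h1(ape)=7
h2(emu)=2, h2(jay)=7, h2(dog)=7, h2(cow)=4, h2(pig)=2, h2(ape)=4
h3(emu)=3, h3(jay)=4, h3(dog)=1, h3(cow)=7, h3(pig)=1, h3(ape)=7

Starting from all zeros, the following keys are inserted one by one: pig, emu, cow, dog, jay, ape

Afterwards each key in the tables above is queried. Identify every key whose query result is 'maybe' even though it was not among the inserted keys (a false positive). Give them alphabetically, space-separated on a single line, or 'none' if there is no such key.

Start: bits=00000000
After insert 'pig': sets bits 1 2 6 -> bits=01100010
After insert 'emu': sets bits 2 3 6 -> bits=01110010
After insert 'cow': sets bits 0 4 7 -> bits=11111011
After insert 'dog': sets bits 0 1 7 -> bits=11111011
After insert 'jay': sets bits 1 4 7 -> bits=11111011
After insert 'ape': sets bits 4 7 -> bits=11111011
Not inserted: (none) — query each against bits=11111011:
False positives (alphabetical): none

Answer: none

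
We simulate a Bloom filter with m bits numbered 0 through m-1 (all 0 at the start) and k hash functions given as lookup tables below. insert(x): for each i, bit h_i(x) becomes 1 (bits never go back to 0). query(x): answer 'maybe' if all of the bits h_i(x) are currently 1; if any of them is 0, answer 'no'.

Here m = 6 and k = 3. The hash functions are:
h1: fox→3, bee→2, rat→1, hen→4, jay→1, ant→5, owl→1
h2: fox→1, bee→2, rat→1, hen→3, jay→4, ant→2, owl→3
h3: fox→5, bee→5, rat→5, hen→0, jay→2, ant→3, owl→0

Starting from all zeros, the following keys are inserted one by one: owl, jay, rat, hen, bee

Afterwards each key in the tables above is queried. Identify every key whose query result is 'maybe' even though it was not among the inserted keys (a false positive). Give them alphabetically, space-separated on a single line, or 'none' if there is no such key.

Start: bits=000000
After insert 'owl': sets bits 0 1 3 -> bits=110100
After insert 'jay': sets bits 1 2 4 -> bits=111110
After insert 'rat': sets bits 1 5 -> bits=111111
After insert 'hen': sets bits 0 3 4 -> bits=111111
After insert 'bee': sets bits 2 5 -> bits=111111
Not inserted: ant fox — query each against bits=111111:
query ant: checks bit2=1, bit3=1, bit5=1 (all 1) -> maybe => FALSE POSITIVE
query fox: checks bit1=1, bit3=1, bit5=1 (all 1) -> maybe => FALSE POSITIVE
False positives (alphabetical): ant fox

Answer: ant fox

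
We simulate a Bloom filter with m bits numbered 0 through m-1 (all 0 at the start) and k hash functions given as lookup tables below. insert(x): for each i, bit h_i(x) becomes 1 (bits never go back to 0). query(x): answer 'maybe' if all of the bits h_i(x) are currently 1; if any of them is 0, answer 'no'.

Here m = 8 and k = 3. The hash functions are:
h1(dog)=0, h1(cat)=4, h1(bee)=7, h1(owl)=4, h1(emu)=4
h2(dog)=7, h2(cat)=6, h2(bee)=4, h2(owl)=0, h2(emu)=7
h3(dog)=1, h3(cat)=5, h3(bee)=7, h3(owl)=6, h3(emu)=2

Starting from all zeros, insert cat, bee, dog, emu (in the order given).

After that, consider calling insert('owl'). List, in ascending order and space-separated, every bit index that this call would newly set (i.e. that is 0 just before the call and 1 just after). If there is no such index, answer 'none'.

Answer: none

Derivation:
Start: bits=00000000
After insert 'cat': sets bits 4 5 6 -> bits=00001110
After insert 'bee': sets bits 4 7 -> bits=00001111
After insert 'dog': sets bits 0 1 7 -> bits=11001111
After insert 'emu': sets bits 2 4 7 -> bits=11101111
insert 'owl' would touch bits 0 4 6; currently bit0=1, bit4=1, bit6=1
Bits that are 0 among those (would change 0->1): none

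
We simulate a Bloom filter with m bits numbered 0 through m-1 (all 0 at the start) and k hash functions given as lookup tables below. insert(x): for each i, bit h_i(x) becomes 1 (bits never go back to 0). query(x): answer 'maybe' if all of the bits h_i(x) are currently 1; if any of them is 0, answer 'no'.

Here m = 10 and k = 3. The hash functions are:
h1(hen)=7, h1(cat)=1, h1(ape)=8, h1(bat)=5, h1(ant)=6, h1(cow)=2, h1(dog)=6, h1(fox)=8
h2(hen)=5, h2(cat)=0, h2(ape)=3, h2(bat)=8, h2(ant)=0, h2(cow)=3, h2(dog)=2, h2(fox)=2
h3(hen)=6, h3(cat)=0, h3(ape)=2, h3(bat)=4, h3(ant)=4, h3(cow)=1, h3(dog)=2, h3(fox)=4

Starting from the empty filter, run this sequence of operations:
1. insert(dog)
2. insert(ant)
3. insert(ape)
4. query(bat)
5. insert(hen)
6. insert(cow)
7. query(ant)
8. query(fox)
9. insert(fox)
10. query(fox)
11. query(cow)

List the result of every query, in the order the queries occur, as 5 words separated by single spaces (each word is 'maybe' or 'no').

Start: bits=0000000000
Op 1: insert dog -> sets bits 2 6 -> bits=0010001000
Op 2: insert ant -> sets bits 0 4 6 -> bits=1010101000
Op 3: insert ape -> sets bits 2 3 8 -> bits=1011101010
Op 4: query bat -> checks bit4=1, bit5=0, bit8=1 (has a 0) -> no
Op 5: insert hen -> sets bits 5 6 7 -> bits=1011111110
Op 6: insert cow -> sets bits 1 2 3 -> bits=1111111110
Op 7: query ant -> checks bit0=1, bit4=1, bit6=1 (all 1) -> maybe
Op 8: query fox -> checks bit2=1, bit4=1, bit8=1 (all 1) -> maybe
Op 9: insert fox -> sets bits 2 4 8 -> bits=1111111110
Op 10: query fox -> checks bit2=1, bit4=1, bit8=1 (all 1) -> maybe
Op 11: query cow -> checks bit1=1, bit2=1, bit3=1 (all 1) -> maybe
Query results in order: no maybe maybe maybe maybe

Answer: no maybe maybe maybe maybe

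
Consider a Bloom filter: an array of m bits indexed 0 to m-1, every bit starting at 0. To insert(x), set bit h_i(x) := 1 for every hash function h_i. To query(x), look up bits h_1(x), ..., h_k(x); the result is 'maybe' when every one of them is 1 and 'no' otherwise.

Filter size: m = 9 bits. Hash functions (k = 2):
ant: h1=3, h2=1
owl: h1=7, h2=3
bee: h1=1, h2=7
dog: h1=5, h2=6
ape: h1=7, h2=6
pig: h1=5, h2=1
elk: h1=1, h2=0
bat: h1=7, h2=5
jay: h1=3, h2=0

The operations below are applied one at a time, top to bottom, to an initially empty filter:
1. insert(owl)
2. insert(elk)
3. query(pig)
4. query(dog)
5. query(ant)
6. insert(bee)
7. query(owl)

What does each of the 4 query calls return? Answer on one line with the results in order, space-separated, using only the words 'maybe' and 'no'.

Start: bits=000000000
Op 1: insert owl -> sets bits 3 7 -> bits=000100010
Op 2: insert elk -> sets bits 0 1 -> bits=110100010
Op 3: query pig -> checks bit1=1, bit5=0 (has a 0) -> no
Op 4: query dog -> checks bit5=0, bit6=0 (has a 0) -> no
Op 5: query ant -> checks bit1=1, bit3=1 (all 1) -> maybe
Op 6: insert bee -> sets bits 1 7 -> bits=110100010
Op 7: query owl -> checks bit3=1, bit7=1 (all 1) -> maybe
Query results in order: no no maybe maybe

Answer: no no maybe maybe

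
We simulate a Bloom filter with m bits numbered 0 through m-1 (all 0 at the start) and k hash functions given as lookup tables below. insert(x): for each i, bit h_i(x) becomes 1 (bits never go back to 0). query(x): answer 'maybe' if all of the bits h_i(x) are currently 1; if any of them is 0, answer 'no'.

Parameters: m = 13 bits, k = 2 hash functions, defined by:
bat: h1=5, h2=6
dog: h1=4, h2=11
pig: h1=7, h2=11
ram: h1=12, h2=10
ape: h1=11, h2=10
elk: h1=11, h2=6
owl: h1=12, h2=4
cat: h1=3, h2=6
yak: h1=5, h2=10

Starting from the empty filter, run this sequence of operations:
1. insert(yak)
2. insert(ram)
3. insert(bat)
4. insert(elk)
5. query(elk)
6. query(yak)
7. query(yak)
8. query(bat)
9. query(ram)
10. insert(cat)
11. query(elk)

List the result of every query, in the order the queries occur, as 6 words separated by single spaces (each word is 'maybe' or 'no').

Answer: maybe maybe maybe maybe maybe maybe

Derivation:
Start: bits=0000000000000
Op 1: insert yak -> sets bits 5 10 -> bits=0000010000100
Op 2: insert ram -> sets bits 10 12 -> bits=0000010000101
Op 3: insert bat -> sets bits 5 6 -> bits=0000011000101
Op 4: insert elk -> sets bits 6 11 -> bits=0000011000111
Op 5: query elk -> checks bit6=1, bit11=1 (all 1) -> maybe
Op 6: query yak -> checks bit5=1, bit10=1 (all 1) -> maybe
Op 7: query yak -> checks bit5=1, bit10=1 (all 1) -> maybe
Op 8: query bat -> checks bit5=1, bit6=1 (all 1) -> maybe
Op 9: query ram -> checks bit10=1, bit12=1 (all 1) -> maybe
Op 10: insert cat -> sets bits 3 6 -> bits=0001011000111
Op 11: query elk -> checks bit6=1, bit11=1 (all 1) -> maybe
Query results in order: maybe maybe maybe maybe maybe maybe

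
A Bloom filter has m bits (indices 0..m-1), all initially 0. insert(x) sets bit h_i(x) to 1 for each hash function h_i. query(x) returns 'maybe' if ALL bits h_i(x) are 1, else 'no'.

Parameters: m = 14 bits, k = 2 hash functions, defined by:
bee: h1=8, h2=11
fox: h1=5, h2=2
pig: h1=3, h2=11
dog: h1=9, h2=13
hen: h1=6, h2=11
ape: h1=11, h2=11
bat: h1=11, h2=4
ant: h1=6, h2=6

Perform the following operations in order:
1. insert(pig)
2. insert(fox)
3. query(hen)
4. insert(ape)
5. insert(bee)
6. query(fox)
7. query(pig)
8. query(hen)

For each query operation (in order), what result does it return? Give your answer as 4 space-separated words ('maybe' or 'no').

Start: bits=00000000000000
Op 1: insert pig -> sets bits 3 11 -> bits=00010000000100
Op 2: insert fox -> sets bits 2 5 -> bits=00110100000100
Op 3: query hen -> checks bit6=0, bit11=1 (has a 0) -> no
Op 4: insert ape -> sets bits 11 -> bits=00110100000100
Op 5: insert bee -> sets bits 8 11 -> bits=00110100100100
Op 6: query fox -> checks bit2=1, bit5=1 (all 1) -> maybe
Op 7: query pig -> checks bit3=1, bit11=1 (all 1) -> maybe
Op 8: query hen -> checks bit6=0, bit11=1 (has a 0) -> no
Query results in order: no maybe maybe no

Answer: no maybe maybe no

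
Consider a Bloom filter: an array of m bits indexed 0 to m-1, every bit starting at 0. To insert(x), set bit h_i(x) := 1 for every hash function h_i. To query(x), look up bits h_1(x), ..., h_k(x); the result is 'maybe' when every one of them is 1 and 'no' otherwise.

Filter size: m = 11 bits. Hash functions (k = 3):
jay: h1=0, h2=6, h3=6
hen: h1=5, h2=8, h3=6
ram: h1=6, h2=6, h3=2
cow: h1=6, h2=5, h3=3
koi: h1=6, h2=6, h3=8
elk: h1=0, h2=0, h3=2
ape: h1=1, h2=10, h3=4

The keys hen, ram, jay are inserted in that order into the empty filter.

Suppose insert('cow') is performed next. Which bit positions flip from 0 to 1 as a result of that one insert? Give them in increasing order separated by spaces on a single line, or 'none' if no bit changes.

Start: bits=00000000000
After insert 'hen': sets bits 5 6 8 -> bits=00000110100
After insert 'ram': sets bits 2 6 -> bits=00100110100
After insert 'jay': sets bits 0 6 -> bits=10100110100
insert 'cow' would touch bits 3 5 6; currently bit3=0, bit5=1, bit6=1
Bits that are 0 among those (would change 0->1): 3

Answer: 3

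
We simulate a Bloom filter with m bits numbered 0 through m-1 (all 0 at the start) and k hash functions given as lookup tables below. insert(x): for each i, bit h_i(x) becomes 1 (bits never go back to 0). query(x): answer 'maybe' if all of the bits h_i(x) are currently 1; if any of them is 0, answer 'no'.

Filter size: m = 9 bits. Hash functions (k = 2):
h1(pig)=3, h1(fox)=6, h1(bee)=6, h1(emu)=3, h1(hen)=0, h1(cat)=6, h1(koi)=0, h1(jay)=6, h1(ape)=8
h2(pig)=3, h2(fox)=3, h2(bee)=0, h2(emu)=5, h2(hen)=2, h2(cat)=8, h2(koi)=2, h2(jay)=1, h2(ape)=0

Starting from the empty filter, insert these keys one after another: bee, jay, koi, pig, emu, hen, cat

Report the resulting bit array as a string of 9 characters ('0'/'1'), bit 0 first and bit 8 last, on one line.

Start: bits=000000000
After insert 'bee': sets bits 0 6 -> bits=100000100
After insert 'jay': sets bits 1 6 -> bits=110000100
After insert 'koi': sets bits 0 2 -> bits=111000100
After insert 'pig': sets bits 3 -> bits=111100100
After insert 'emu': sets bits 3 5 -> bits=111101100
After insert 'hen': sets bits 0 2 -> bits=111101100
After insert 'cat': sets bits 6 8 -> bits=111101101

Answer: 111101101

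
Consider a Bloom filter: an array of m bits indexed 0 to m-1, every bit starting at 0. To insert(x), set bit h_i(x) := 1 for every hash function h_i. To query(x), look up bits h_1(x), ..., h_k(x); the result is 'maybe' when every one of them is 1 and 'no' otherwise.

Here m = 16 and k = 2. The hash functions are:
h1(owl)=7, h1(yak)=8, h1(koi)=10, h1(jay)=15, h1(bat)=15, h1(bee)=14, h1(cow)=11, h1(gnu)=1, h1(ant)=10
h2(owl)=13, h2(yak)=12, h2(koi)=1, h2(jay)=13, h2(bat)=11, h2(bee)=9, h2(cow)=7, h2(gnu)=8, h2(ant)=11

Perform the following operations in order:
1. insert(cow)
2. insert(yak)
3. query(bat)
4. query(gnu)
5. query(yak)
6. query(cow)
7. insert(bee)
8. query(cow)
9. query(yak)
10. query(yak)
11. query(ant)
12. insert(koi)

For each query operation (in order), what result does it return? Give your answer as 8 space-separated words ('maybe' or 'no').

Start: bits=0000000000000000
Op 1: insert cow -> sets bits 7 11 -> bits=0000000100010000
Op 2: insert yak -> sets bits 8 12 -> bits=0000000110011000
Op 3: query bat -> checks bit11=1, bit15=0 (has a 0) -> no
Op 4: query gnu -> checks bit1=0, bit8=1 (has a 0) -> no
Op 5: query yak -> checks bit8=1, bit12=1 (all 1) -> maybe
Op 6: query cow -> checks bit7=1, bit11=1 (all 1) -> maybe
Op 7: insert bee -> sets bits 9 14 -> bits=0000000111011010
Op 8: query cow -> checks bit7=1, bit11=1 (all 1) -> maybe
Op 9: query yak -> checks bit8=1, bit12=1 (all 1) -> maybe
Op 10: query yak -> checks bit8=1, bit12=1 (all 1) -> maybe
Op 11: query ant -> checks bit10=0, bit11=1 (has a 0) -> no
Op 12: insert koi -> sets bits 1 10 -> bits=0100000111111010
Query results in order: no no maybe maybe maybe maybe maybe no

Answer: no no maybe maybe maybe maybe maybe no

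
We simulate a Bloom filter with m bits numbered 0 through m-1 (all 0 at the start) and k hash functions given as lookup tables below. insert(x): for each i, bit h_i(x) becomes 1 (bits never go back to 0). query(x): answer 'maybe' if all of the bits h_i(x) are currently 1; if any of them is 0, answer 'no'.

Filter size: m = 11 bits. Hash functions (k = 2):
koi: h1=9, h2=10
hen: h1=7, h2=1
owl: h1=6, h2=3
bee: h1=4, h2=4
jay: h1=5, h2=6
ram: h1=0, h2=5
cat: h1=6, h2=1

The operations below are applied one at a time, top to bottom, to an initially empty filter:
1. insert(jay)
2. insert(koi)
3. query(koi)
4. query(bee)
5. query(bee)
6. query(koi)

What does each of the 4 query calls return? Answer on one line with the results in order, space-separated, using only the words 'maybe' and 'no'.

Start: bits=00000000000
Op 1: insert jay -> sets bits 5 6 -> bits=00000110000
Op 2: insert koi -> sets bits 9 10 -> bits=00000110011
Op 3: query koi -> checks bit9=1, bit10=1 (all 1) -> maybe
Op 4: query bee -> checks bit4=0 (has a 0) -> no
Op 5: query bee -> checks bit4=0 (has a 0) -> no
Op 6: query koi -> checks bit9=1, bit10=1 (all 1) -> maybe
Query results in order: maybe no no maybe

Answer: maybe no no maybe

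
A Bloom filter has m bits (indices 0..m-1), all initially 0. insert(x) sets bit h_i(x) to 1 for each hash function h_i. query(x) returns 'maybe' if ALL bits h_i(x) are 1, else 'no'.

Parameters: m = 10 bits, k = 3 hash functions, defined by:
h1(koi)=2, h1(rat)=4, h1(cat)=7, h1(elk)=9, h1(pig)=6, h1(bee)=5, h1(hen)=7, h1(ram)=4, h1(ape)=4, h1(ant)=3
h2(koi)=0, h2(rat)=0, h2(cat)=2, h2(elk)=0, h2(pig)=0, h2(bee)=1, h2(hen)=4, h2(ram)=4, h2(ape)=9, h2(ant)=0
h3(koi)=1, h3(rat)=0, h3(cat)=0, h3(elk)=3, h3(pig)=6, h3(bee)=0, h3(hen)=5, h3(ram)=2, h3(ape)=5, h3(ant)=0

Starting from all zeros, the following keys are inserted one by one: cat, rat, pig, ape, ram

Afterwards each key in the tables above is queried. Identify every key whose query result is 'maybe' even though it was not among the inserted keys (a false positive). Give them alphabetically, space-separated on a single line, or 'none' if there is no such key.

Answer: hen

Derivation:
Start: bits=0000000000
After insert 'cat': sets bits 0 2 7 -> bits=1010000100
After insert 'rat': sets bits 0 4 -> bits=1010100100
After insert 'pig': sets bits 0 6 -> bits=1010101100
After insert 'ape': sets bits 4 5 9 -> bits=1010111101
After insert 'ram': sets bits 2 4 -> bits=1010111101
Not inserted: ant bee elk hen koi — query each against bits=1010111101:
query ant: checks bit0=1, bit3=0 (has a 0) -> no => not a false positive
query bee: checks bit0=1, bit1=0, bit5=1 (has a 0) -> no => not a false positive
query elk: checks bit0=1, bit3=0, bit9=1 (has a 0) -> no => not a false positive
query hen: checks bit4=1, bit5=1, bit7=1 (all 1) -> maybe => FALSE POSITIVE
query koi: checks bit0=1, bit1=0, bit2=1 (has a 0) -> no => not a false positive
False positives (alphabetical): hen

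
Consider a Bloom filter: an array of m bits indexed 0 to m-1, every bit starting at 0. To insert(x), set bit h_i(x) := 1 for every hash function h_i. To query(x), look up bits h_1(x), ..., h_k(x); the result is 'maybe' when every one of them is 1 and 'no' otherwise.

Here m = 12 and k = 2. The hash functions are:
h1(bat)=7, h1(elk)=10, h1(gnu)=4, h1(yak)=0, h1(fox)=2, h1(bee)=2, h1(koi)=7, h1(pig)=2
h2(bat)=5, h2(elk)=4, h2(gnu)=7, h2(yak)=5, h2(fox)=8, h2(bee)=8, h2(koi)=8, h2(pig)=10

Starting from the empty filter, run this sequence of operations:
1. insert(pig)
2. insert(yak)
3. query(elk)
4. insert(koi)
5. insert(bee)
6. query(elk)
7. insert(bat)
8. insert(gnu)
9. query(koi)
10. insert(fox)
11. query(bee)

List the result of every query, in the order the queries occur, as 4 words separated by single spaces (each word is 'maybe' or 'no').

Answer: no no maybe maybe

Derivation:
Start: bits=000000000000
Op 1: insert pig -> sets bits 2 10 -> bits=001000000010
Op 2: insert yak -> sets bits 0 5 -> bits=101001000010
Op 3: query elk -> checks bit4=0, bit10=1 (has a 0) -> no
Op 4: insert koi -> sets bits 7 8 -> bits=101001011010
Op 5: insert bee -> sets bits 2 8 -> bits=101001011010
Op 6: query elk -> checks bit4=0, bit10=1 (has a 0) -> no
Op 7: insert bat -> sets bits 5 7 -> bits=101001011010
Op 8: insert gnu -> sets bits 4 7 -> bits=101011011010
Op 9: query koi -> checks bit7=1, bit8=1 (all 1) -> maybe
Op 10: insert fox -> sets bits 2 8 -> bits=101011011010
Op 11: query bee -> checks bit2=1, bit8=1 (all 1) -> maybe
Query results in order: no no maybe maybe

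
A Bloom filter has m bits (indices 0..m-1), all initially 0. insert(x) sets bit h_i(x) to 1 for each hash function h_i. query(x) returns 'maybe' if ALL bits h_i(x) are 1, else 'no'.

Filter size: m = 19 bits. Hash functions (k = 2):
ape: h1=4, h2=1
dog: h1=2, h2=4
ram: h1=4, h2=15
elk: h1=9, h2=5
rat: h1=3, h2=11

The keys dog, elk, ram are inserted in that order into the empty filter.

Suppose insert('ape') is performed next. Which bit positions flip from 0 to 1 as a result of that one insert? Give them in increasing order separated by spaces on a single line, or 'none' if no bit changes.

Start: bits=0000000000000000000
After insert 'dog': sets bits 2 4 -> bits=0010100000000000000
After insert 'elk': sets bits 5 9 -> bits=0010110001000000000
After insert 'ram': sets bits 4 15 -> bits=0010110001000001000
insert 'ape' would touch bits 1 4; currently bit1=0, bit4=1
Bits that are 0 among those (would change 0->1): 1

Answer: 1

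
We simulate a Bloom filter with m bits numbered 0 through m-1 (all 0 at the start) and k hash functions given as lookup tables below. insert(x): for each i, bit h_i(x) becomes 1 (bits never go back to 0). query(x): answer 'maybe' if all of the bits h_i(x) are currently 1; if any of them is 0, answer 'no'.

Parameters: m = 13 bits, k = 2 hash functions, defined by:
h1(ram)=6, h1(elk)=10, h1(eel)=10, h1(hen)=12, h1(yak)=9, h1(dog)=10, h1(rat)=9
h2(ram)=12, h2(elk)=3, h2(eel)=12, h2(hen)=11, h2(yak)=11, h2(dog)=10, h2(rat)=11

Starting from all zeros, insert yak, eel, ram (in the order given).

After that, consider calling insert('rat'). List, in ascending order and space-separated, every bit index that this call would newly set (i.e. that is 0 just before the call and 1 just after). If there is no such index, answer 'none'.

Answer: none

Derivation:
Start: bits=0000000000000
After insert 'yak': sets bits 9 11 -> bits=0000000001010
After insert 'eel': sets bits 10 12 -> bits=0000000001111
After insert 'ram': sets bits 6 12 -> bits=0000001001111
insert 'rat' would touch bits 9 11; currently bit9=1, bit11=1
Bits that are 0 among those (would change 0->1): none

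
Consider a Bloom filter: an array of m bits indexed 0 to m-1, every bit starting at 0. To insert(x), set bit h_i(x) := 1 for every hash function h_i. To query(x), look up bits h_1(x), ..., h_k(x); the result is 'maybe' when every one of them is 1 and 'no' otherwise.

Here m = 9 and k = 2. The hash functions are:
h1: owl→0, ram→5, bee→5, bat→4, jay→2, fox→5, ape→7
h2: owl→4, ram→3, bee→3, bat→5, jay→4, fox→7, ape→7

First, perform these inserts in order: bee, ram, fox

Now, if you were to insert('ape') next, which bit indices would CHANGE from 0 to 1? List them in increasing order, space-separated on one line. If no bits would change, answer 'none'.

Start: bits=000000000
After insert 'bee': sets bits 3 5 -> bits=000101000
After insert 'ram': sets bits 3 5 -> bits=000101000
After insert 'fox': sets bits 5 7 -> bits=000101010
insert 'ape' would touch bits 7; currently bit7=1
Bits that are 0 among those (would change 0->1): none

Answer: none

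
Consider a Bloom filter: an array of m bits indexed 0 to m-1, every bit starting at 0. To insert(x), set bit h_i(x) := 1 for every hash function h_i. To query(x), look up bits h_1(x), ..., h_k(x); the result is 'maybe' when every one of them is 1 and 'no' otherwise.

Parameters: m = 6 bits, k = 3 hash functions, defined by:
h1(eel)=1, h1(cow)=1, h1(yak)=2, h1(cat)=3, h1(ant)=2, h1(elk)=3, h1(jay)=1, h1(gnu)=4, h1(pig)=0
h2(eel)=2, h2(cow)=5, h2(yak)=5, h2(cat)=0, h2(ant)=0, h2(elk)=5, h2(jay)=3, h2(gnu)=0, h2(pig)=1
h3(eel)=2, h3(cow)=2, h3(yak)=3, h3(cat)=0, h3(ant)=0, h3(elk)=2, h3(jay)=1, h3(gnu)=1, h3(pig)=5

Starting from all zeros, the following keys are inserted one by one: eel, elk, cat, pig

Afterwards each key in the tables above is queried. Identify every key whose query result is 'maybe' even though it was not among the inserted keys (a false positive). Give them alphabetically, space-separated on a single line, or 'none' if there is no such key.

Answer: ant cow jay yak

Derivation:
Start: bits=000000
After insert 'eel': sets bits 1 2 -> bits=011000
After insert 'elk': sets bits 2 3 5 -> bits=011101
After insert 'cat': sets bits 0 3 -> bits=111101
After insert 'pig': sets bits 0 1 5 -> bits=111101
Not inserted: ant cow gnu jay yak — query each against bits=111101:
query ant: checks bit0=1, bit2=1 (all 1) -> maybe => FALSE POSITIVE
query cow: checks bit1=1, bit2=1, bit5=1 (all 1) -> maybe => FALSE POSITIVE
query gnu: checks bit0=1, bit1=1, bit4=0 (has a 0) -> no => not a false positive
query jay: checks bit1=1, bit3=1 (all 1) -> maybe => FALSE POSITIVE
query yak: checks bit2=1, bit3=1, bit5=1 (all 1) -> maybe => FALSE POSITIVE
False positives (alphabetical): ant cow jay yak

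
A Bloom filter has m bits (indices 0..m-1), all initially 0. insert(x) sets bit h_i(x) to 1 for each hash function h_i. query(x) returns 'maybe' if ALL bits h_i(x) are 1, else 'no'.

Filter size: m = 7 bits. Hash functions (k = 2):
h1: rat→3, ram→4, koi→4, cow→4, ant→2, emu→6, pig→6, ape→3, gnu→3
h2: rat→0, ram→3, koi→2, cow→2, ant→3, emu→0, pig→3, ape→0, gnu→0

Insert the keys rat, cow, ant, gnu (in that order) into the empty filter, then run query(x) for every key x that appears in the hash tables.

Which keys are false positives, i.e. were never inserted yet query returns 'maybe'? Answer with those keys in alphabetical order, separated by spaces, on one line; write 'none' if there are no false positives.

Start: bits=0000000
After insert 'rat': sets bits 0 3 -> bits=1001000
After insert 'cow': sets bits 2 4 -> bits=1011100
After insert 'ant': sets bits 2 3 -> bits=1011100
After insert 'gnu': sets bits 0 3 -> bits=1011100
Not inserted: ape emu koi pig ram — query each against bits=1011100:
query ape: checks bit0=1, bit3=1 (all 1) -> maybe => FALSE POSITIVE
query emu: checks bit0=1, bit6=0 (has a 0) -> no => not a false positive
query koi: checks bit2=1, bit4=1 (all 1) -> maybe => FALSE POSITIVE
query pig: checks bit3=1, bit6=0 (has a 0) -> no => not a false positive
query ram: checks bit3=1, bit4=1 (all 1) -> maybe => FALSE POSITIVE
False positives (alphabetical): ape koi ram

Answer: ape koi ram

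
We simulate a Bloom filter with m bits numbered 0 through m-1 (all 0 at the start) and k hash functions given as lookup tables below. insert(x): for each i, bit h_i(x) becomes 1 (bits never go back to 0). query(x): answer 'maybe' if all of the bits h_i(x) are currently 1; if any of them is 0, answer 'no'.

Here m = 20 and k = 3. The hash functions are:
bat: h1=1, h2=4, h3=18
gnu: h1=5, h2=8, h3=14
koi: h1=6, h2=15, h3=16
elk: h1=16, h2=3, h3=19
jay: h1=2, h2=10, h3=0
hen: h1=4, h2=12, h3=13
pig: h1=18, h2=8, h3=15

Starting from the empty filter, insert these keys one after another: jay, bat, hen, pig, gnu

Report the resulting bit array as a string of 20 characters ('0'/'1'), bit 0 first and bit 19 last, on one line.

Answer: 11101100101011110010

Derivation:
Start: bits=00000000000000000000
After insert 'jay': sets bits 0 2 10 -> bits=10100000001000000000
After insert 'bat': sets bits 1 4 18 -> bits=11101000001000000010
After insert 'hen': sets bits 4 12 13 -> bits=11101000001011000010
After insert 'pig': sets bits 8 15 18 -> bits=11101000101011010010
After insert 'gnu': sets bits 5 8 14 -> bits=11101100101011110010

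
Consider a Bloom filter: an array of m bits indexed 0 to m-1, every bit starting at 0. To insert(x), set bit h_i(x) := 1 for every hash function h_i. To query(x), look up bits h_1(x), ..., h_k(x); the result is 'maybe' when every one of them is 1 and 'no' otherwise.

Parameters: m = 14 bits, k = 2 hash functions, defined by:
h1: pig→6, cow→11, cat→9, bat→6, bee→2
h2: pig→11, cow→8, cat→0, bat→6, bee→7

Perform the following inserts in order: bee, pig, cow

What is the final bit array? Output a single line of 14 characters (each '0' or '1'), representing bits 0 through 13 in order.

Answer: 00100011100100

Derivation:
Start: bits=00000000000000
After insert 'bee': sets bits 2 7 -> bits=00100001000000
After insert 'pig': sets bits 6 11 -> bits=00100011000100
After insert 'cow': sets bits 8 11 -> bits=00100011100100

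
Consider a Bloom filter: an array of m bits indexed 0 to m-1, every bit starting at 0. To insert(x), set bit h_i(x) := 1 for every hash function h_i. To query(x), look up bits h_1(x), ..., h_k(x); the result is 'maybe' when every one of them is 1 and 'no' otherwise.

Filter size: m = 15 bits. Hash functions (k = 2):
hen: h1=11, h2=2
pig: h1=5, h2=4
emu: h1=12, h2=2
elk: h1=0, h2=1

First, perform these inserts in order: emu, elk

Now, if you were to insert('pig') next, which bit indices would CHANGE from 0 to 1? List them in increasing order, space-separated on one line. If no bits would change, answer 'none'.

Answer: 4 5

Derivation:
Start: bits=000000000000000
After insert 'emu': sets bits 2 12 -> bits=001000000000100
After insert 'elk': sets bits 0 1 -> bits=111000000000100
insert 'pig' would touch bits 4 5; currently bit4=0, bit5=0
Bits that are 0 among those (would change 0->1): 4 5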